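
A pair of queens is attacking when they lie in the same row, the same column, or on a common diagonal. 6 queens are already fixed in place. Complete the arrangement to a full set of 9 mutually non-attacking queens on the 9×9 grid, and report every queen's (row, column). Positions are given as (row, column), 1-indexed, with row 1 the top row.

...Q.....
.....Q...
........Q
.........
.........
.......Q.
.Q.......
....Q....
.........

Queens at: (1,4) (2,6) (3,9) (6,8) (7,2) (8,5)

(1,4) (2,6) (3,9) (4,3) (5,1) (6,8) (7,2) (8,5) (9,7)

Row 4: attacked by (1,4)→{1,4,7}; (2,6)→{4,6,8}; (3,9)→{8,9}; (6,8)→{6,8}; (7,2)→{2,5}; (8,5)→{1,5,9}. Safe: 3. Place at column 3.
Row 5: attacked by (1,4)→{4,8}; (2,6)→{3,6,9}; (3,9)→{7,9}; (4,3)→{2,3,4}; (6,8)→{7,8,9}; (7,2)→{2,4}; (8,5)→{2,5,8}. Safe: 1. Place at column 1.
Row 9: attacked by (1,4)→{4}; (2,6)→{6}; (3,9)→{3,9}; (4,3)→{3,8}; (5,1)→{1,5}; (6,8)→{5,8}; (7,2)→{2,4}; (8,5)→{4,5,6}. Safe: 7. Place at column 7.
Columns [4, 6, 9, 3, 1, 8, 2, 5, 7], r−c [-3, -4, -6, 1, 4, -2, 5, 3, 2], r+c [5, 8, 12, 7, 6, 14, 9, 13, 16] are all distinct, so no two queens attack.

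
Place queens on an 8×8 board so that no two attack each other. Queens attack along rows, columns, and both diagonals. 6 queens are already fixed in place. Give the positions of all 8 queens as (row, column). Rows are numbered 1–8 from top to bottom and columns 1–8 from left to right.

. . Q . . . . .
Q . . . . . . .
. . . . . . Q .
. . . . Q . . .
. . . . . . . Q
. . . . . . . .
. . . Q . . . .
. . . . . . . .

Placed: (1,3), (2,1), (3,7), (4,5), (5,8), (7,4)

(1,3) (2,1) (3,7) (4,5) (5,8) (6,2) (7,4) (8,6)

Row 6: attacked by (1,3)→{3,8}; (2,1)→{1,5}; (3,7)→{4,7}; (4,5)→{3,5,7}; (5,8)→{7,8}; (7,4)→{3,4,5}. Safe: 2, 6. Place at column 2.
Row 8: attacked by (1,3)→{3}; (2,1)→{1,7}; (3,7)→{2,7}; (4,5)→{1,5}; (5,8)→{5,8}; (6,2)→{2,4}; (7,4)→{3,4,5}. Safe: 6. Place at column 6.
Columns [3, 1, 7, 5, 8, 2, 4, 6], r−c [-2, 1, -4, -1, -3, 4, 3, 2], r+c [4, 3, 10, 9, 13, 8, 11, 14] are all distinct, so no two queens attack.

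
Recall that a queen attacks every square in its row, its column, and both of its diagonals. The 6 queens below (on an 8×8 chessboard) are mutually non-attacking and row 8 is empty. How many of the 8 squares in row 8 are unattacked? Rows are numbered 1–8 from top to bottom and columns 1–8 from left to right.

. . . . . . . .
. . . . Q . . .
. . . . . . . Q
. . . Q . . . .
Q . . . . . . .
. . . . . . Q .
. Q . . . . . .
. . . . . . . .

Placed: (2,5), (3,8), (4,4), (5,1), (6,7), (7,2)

1

(2,5) attacks row 8 at column 5.
(3,8) attacks row 8 at column 8 and diagonals 3.
(4,4) attacks row 8 at column 4 and diagonals 8.
(5,1) attacks row 8 at column 1 and diagonals 4.
(6,7) attacks row 8 at column 7 and diagonals 5.
(7,2) attacks row 8 at column 2 and diagonals 1, 3.
Attacked columns: {1, 2, 3, 4, 5, 7, 8}. Safe: {6}.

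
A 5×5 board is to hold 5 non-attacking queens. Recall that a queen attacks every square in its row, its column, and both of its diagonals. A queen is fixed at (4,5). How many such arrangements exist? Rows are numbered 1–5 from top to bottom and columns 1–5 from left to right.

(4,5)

2

Branch on row 1: col 1 → 1; col 3 → 0; col 4 → 1.
Sum: 1 + 0 + 1 = 2.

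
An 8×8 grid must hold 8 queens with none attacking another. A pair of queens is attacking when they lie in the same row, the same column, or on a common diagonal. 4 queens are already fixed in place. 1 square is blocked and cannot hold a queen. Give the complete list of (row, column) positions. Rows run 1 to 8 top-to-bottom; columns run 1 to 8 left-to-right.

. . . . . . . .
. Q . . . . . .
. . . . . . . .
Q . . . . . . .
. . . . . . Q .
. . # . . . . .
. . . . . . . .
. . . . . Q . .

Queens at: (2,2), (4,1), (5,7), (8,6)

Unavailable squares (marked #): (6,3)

Row 1: attacked by (2,2)→{1,2,3}; (4,1)→{1,4}; (5,7)→{3,7}; (8,6)→{6}. Safe: 5, 8. Place at column 8.
Row 3: attacked by (1,8)→{6,8}; (2,2)→{1,2,3}; (4,1)→{1,2}; (5,7)→{5,7}; (8,6)→{1,6}. Safe: 4. Place at column 4.
Row 6: attacked by (1,8)→{3,8}; (2,2)→{2,6}; (3,4)→{1,4,7}; (4,1)→{1,3}; (5,7)→{6,7,8}; (8,6)→{4,6,8}. Blocked: 3. Safe: 5. Place at column 5.
Row 7: attacked by (1,8)→{2,8}; (2,2)→{2,7}; (3,4)→{4,8}; (4,1)→{1,4}; (5,7)→{5,7}; (6,5)→{4,5,6}; (8,6)→{5,6,7}. Safe: 3. Place at column 3.
Columns [8, 2, 4, 1, 7, 5, 3, 6], r−c [-7, 0, -1, 3, -2, 1, 4, 2], r+c [9, 4, 7, 5, 12, 11, 10, 14] are all distinct, so no two queens attack.

(1,8) (2,2) (3,4) (4,1) (5,7) (6,5) (7,3) (8,6)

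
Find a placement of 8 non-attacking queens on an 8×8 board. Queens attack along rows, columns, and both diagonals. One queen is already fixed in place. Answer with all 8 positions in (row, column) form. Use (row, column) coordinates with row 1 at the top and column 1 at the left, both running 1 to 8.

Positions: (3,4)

(1,3) (2,8) (3,4) (4,7) (5,1) (6,6) (7,2) (8,5)

Row 1: attacked by (3,4)→{2,4,6}. Safe: 1, 3, 5, 7, 8. Place at column 3.
Row 2: attacked by (1,3)→{2,3,4}; (3,4)→{3,4,5}. Safe: 1, 6, 7, 8. Place at column 8.
Row 4: attacked by (1,3)→{3,6}; (2,8)→{6,8}; (3,4)→{3,4,5}. Safe: 1, 2, 7. Place at column 7.
Row 5: attacked by (1,3)→{3,7}; (2,8)→{5,8}; (3,4)→{2,4,6}; (4,7)→{6,7,8}. Safe: 1. Place at column 1.
Row 6: attacked by (1,3)→{3,8}; (2,8)→{4,8}; (3,4)→{1,4,7}; (4,7)→{5,7}; (5,1)→{1,2}. Safe: 6. Place at column 6.
Row 7: attacked by (1,3)→{3}; (2,8)→{3,8}; (3,4)→{4,8}; (4,7)→{4,7}; (5,1)→{1,3}; (6,6)→{5,6,7}. Safe: 2. Place at column 2.
Row 8: attacked by (1,3)→{3}; (2,8)→{2,8}; (3,4)→{4}; (4,7)→{3,7}; (5,1)→{1,4}; (6,6)→{4,6,8}; (7,2)→{1,2,3}. Safe: 5. Place at column 5.
Columns [3, 8, 4, 7, 1, 6, 2, 5], r−c [-2, -6, -1, -3, 4, 0, 5, 3], r+c [4, 10, 7, 11, 6, 12, 9, 13] are all distinct, so no two queens attack.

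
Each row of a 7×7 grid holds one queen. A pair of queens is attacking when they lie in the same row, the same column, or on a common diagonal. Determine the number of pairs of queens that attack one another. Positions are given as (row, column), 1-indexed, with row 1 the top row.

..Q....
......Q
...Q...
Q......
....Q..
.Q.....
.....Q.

All columns are distinct and no two queens satisfy |Δrow| = |Δcol|, so no pair attacks.

0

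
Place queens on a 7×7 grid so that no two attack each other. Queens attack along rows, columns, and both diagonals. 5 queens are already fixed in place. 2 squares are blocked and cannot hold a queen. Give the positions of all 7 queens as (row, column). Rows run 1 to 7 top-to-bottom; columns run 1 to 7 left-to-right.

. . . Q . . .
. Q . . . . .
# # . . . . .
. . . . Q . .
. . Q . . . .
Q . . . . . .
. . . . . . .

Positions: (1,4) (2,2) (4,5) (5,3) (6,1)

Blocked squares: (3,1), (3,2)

Row 3: attacked by (1,4)→{2,4,6}; (2,2)→{1,2,3}; (4,5)→{4,5,6}; (5,3)→{1,3,5}; (6,1)→{1,4}. Blocked: 1,2. Safe: 7. Place at column 7.
Row 7: attacked by (1,4)→{4}; (2,2)→{2,7}; (3,7)→{3,7}; (4,5)→{2,5}; (5,3)→{1,3,5}; (6,1)→{1,2}. Safe: 6. Place at column 6.
Columns [4, 2, 7, 5, 3, 1, 6], r−c [-3, 0, -4, -1, 2, 5, 1], r+c [5, 4, 10, 9, 8, 7, 13] are all distinct, so no two queens attack.

(1,4) (2,2) (3,7) (4,5) (5,3) (6,1) (7,6)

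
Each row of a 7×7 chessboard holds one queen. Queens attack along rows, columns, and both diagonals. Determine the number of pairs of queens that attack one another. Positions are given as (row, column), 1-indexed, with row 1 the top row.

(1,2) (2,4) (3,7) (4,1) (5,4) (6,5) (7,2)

4

Same column: (1,2)–(7,2) (column 2); (2,4)–(5,4) (column 4).
Same diagonal: (5,4)–(6,5) (|5−6| = |4−5| = 1); (5,4)–(7,2) (|5−7| = |4−2| = 2).
Total attacking pairs: 4.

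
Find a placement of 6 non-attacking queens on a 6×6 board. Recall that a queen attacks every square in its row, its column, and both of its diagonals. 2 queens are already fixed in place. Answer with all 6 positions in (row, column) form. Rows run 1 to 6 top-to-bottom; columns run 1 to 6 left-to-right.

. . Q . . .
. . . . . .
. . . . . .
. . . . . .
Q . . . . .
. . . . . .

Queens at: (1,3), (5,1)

Row 2: attacked by (1,3)→{2,3,4}; (5,1)→{1,4}. Safe: 5, 6. Place at column 6.
Row 3: attacked by (1,3)→{1,3,5}; (2,6)→{5,6}; (5,1)→{1,3}. Safe: 2, 4. Place at column 2.
Row 4: attacked by (1,3)→{3,6}; (2,6)→{4,6}; (3,2)→{1,2,3}; (5,1)→{1,2}. Safe: 5. Place at column 5.
Row 6: attacked by (1,3)→{3}; (2,6)→{2,6}; (3,2)→{2,5}; (4,5)→{3,5}; (5,1)→{1,2}. Safe: 4. Place at column 4.
Columns [3, 6, 2, 5, 1, 4], r−c [-2, -4, 1, -1, 4, 2], r+c [4, 8, 5, 9, 6, 10] are all distinct, so no two queens attack.

(1,3) (2,6) (3,2) (4,5) (5,1) (6,4)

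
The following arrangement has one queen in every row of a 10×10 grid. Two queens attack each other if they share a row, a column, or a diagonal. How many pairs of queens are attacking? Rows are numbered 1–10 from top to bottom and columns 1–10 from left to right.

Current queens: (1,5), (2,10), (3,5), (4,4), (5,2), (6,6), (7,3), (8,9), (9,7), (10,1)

Same column: (1,5)–(3,5) (column 5).
Same diagonal: (2,10)–(6,6) (|2−6| = |10−6| = 4); (3,5)–(4,4) (|3−4| = |5−4| = 1); (4,4)–(6,6) (|4−6| = |4−6| = 2).
Total attacking pairs: 4.

4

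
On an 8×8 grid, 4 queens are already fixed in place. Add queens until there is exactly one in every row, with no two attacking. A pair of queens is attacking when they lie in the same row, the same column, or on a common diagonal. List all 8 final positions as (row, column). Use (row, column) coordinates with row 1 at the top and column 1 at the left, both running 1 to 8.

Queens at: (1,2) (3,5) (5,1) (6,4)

Row 2: attacked by (1,2)→{1,2,3}; (3,5)→{4,5,6}; (5,1)→{1,4}; (6,4)→{4,8}. Safe: 7. Place at column 7.
Row 4: attacked by (1,2)→{2,5}; (2,7)→{5,7}; (3,5)→{4,5,6}; (5,1)→{1,2}; (6,4)→{2,4,6}. Safe: 3, 8. Place at column 8.
Row 7: attacked by (1,2)→{2,8}; (2,7)→{2,7}; (3,5)→{1,5}; (4,8)→{5,8}; (5,1)→{1,3}; (6,4)→{3,4,5}. Safe: 6. Place at column 6.
Row 8: attacked by (1,2)→{2}; (2,7)→{1,7}; (3,5)→{5}; (4,8)→{4,8}; (5,1)→{1,4}; (6,4)→{2,4,6}; (7,6)→{5,6,7}. Safe: 3. Place at column 3.
Columns [2, 7, 5, 8, 1, 4, 6, 3], r−c [-1, -5, -2, -4, 4, 2, 1, 5], r+c [3, 9, 8, 12, 6, 10, 13, 11] are all distinct, so no two queens attack.

(1,2) (2,7) (3,5) (4,8) (5,1) (6,4) (7,6) (8,3)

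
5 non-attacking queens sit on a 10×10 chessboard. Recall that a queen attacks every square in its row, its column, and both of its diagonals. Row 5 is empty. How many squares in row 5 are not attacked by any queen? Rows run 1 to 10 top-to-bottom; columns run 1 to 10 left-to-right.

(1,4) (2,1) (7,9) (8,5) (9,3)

(1,4) attacks row 5 at column 4 and diagonals 8.
(2,1) attacks row 5 at column 1 and diagonals 4.
(7,9) attacks row 5 at column 9 and diagonals 7.
(8,5) attacks row 5 at column 5 and diagonals 2, 8.
(9,3) attacks row 5 at column 3 and diagonals 7.
Attacked columns: {1, 2, 3, 4, 5, 7, 8, 9}. Safe: {6, 10}.

2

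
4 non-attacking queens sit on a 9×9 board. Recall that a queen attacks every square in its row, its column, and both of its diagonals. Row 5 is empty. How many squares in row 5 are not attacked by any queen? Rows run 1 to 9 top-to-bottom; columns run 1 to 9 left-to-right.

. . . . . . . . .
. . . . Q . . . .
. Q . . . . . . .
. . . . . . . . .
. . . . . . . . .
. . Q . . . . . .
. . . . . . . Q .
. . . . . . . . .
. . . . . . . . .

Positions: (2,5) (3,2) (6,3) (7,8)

(2,5) attacks row 5 at column 5 and diagonals 2, 8.
(3,2) attacks row 5 at column 2 and diagonals 4.
(6,3) attacks row 5 at column 3 and diagonals 2, 4.
(7,8) attacks row 5 at column 8 and diagonals 6.
Attacked columns: {2, 3, 4, 5, 6, 8}. Safe: {1, 7, 9}.

3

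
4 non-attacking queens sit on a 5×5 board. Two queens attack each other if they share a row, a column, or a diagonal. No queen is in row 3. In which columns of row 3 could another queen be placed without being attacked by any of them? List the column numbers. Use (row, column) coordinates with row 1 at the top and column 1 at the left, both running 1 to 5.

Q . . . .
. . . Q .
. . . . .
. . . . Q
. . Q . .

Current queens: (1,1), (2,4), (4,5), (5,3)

(1,1) attacks row 3 at column 1 and diagonals 3.
(2,4) attacks row 3 at column 4 and diagonals 3, 5.
(4,5) attacks row 3 at column 5 and diagonals 4.
(5,3) attacks row 3 at column 3 and diagonals 1, 5.
Attacked columns: {1, 3, 4, 5}. Safe: {2}.

columns 2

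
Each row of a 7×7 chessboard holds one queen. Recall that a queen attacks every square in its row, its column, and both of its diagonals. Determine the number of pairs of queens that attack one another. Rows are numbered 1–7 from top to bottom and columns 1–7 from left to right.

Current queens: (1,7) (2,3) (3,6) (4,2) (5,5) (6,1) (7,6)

Same column: (3,6)–(7,6) (column 6).
Total attacking pairs: 1.

1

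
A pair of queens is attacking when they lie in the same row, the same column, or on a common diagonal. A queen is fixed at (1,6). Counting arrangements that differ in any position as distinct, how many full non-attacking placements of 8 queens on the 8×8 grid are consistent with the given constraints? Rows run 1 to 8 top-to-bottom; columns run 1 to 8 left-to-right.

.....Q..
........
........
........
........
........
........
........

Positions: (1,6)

16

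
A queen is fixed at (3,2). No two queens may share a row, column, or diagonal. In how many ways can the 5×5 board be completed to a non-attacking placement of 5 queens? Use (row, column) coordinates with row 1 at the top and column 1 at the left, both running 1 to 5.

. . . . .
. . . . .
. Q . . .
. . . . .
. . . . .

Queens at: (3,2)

Branch on row 1: col 1 → 1; col 3 → 1; col 5 → 0.
Sum: 1 + 1 + 0 = 2.

2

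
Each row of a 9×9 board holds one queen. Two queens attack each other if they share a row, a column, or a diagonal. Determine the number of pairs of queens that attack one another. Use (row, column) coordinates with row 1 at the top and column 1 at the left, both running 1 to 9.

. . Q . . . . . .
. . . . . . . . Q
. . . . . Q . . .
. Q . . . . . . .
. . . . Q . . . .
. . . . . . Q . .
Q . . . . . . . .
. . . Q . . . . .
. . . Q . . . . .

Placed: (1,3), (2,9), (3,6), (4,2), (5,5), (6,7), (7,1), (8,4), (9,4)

2

Same column: (8,4)–(9,4) (column 4).
Same diagonal: (6,7)–(9,4) (|6−9| = |7−4| = 3).
Total attacking pairs: 2.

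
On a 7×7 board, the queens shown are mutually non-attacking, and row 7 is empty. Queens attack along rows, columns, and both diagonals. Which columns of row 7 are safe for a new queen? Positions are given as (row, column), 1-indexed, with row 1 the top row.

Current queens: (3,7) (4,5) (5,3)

columns 4, 6

(3,7) attacks row 7 at column 7 and diagonals 3.
(4,5) attacks row 7 at column 5 and diagonals 2.
(5,3) attacks row 7 at column 3 and diagonals 1, 5.
Attacked columns: {1, 2, 3, 5, 7}. Safe: {4, 6}.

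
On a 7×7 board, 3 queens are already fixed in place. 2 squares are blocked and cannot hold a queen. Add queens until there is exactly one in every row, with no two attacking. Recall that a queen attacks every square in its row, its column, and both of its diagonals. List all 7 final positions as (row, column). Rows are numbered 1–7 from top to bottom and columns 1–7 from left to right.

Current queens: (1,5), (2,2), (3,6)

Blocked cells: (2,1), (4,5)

(1,5) (2,2) (3,6) (4,3) (5,7) (6,4) (7,1)

Row 4: attacked by (1,5)→{2,5}; (2,2)→{2,4}; (3,6)→{5,6,7}. Blocked: 5. Safe: 1, 3. Place at column 3.
Row 5: attacked by (1,5)→{1,5}; (2,2)→{2,5}; (3,6)→{4,6}; (4,3)→{2,3,4}. Safe: 7. Place at column 7.
Row 6: attacked by (1,5)→{5}; (2,2)→{2,6}; (3,6)→{3,6}; (4,3)→{1,3,5}; (5,7)→{6,7}. Safe: 4. Place at column 4.
Row 7: attacked by (1,5)→{5}; (2,2)→{2,7}; (3,6)→{2,6}; (4,3)→{3,6}; (5,7)→{5,7}; (6,4)→{3,4,5}. Safe: 1. Place at column 1.
Columns [5, 2, 6, 3, 7, 4, 1], r−c [-4, 0, -3, 1, -2, 2, 6], r+c [6, 4, 9, 7, 12, 10, 8] are all distinct, so no two queens attack.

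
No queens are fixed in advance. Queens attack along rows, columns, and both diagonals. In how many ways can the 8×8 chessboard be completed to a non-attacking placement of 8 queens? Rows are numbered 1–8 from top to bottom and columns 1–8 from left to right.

92

Branch on row 1: col 1 → 4; col 2 → 8; col 3 → 16; col 4 → 18; col 5 → 18; col 6 → 16; col 7 → 8; col 8 → 4.
Sum: 4 + 8 + 16 + 18 + 18 + 16 + 8 + 4 = 92.
(This is the classic 8-queens count.)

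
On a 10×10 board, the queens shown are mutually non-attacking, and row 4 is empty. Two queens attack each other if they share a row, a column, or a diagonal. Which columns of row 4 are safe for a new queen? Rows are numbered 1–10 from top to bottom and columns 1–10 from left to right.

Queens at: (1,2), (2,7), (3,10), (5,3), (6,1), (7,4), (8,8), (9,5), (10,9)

columns 6

(1,2) attacks row 4 at column 2 and diagonals 5.
(2,7) attacks row 4 at column 7 and diagonals 5, 9.
(3,10) attacks row 4 at column 10 and diagonals 9.
(5,3) attacks row 4 at column 3 and diagonals 2, 4.
(6,1) attacks row 4 at column 1 and diagonals 3.
(7,4) attacks row 4 at column 4 and diagonals 1, 7.
(8,8) attacks row 4 at column 8 and diagonals 4.
(9,5) attacks row 4 at column 5 and diagonals 10.
(10,9) attacks row 4 at column 9 and diagonals 3.
Attacked columns: {1, 2, 3, 4, 5, 7, 8, 9, 10}. Safe: {6}.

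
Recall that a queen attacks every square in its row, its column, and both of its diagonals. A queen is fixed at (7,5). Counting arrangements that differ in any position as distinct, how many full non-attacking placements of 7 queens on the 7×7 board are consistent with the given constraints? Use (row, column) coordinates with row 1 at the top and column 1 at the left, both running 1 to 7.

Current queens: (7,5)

Branch on row 1: col 1 → 1; col 2 → 1; col 3 → 2; col 4 → 1; col 6 → 0; col 7 → 1.
Sum: 1 + 1 + 2 + 1 + 0 + 1 = 6.

6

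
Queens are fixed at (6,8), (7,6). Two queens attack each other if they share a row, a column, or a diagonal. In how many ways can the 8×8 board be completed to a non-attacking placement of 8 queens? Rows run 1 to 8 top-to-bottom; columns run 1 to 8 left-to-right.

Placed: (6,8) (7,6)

Branch on row 1: col 1 → 0; col 2 → 2; col 4 → 1; col 5 → 4; col 7 → 0.
Sum: 0 + 2 + 1 + 4 + 0 = 7.

7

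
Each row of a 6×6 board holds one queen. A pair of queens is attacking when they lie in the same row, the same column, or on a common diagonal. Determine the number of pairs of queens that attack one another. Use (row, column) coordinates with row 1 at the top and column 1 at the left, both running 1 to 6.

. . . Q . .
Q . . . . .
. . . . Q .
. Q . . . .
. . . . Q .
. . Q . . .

1

Same column: (3,5)–(5,5) (column 5).
Total attacking pairs: 1.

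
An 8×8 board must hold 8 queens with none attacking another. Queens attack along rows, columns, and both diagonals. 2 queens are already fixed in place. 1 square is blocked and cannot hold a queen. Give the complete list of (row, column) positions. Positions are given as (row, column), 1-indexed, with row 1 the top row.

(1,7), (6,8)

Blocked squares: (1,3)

Row 2: attacked by (1,7)→{6,7,8}; (6,8)→{4,8}. Safe: 1, 2, 3, 5. Place at column 5.
Row 3: attacked by (1,7)→{5,7}; (2,5)→{4,5,6}; (6,8)→{5,8}. Safe: 1, 2, 3. Place at column 3.
Row 4: attacked by (1,7)→{4,7}; (2,5)→{3,5,7}; (3,3)→{2,3,4}; (6,8)→{6,8}. Safe: 1. Place at column 1.
Row 5: attacked by (1,7)→{3,7}; (2,5)→{2,5,8}; (3,3)→{1,3,5}; (4,1)→{1,2}; (6,8)→{7,8}. Safe: 4, 6. Place at column 6.
Row 7: attacked by (1,7)→{1,7}; (2,5)→{5}; (3,3)→{3,7}; (4,1)→{1,4}; (5,6)→{4,6,8}; (6,8)→{7,8}. Safe: 2. Place at column 2.
Row 8: attacked by (1,7)→{7}; (2,5)→{5}; (3,3)→{3,8}; (4,1)→{1,5}; (5,6)→{3,6}; (6,8)→{6,8}; (7,2)→{1,2,3}. Safe: 4. Place at column 4.
Columns [7, 5, 3, 1, 6, 8, 2, 4], r−c [-6, -3, 0, 3, -1, -2, 5, 4], r+c [8, 7, 6, 5, 11, 14, 9, 12] are all distinct, so no two queens attack.

(1,7) (2,5) (3,3) (4,1) (5,6) (6,8) (7,2) (8,4)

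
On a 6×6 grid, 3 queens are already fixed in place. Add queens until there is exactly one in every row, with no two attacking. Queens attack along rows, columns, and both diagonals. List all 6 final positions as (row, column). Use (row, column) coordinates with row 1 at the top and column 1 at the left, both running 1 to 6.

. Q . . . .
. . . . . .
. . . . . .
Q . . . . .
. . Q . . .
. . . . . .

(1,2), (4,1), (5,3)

(1,2) (2,4) (3,6) (4,1) (5,3) (6,5)

Row 2: attacked by (1,2)→{1,2,3}; (4,1)→{1,3}; (5,3)→{3,6}. Safe: 4, 5. Place at column 4.
Row 3: attacked by (1,2)→{2,4}; (2,4)→{3,4,5}; (4,1)→{1,2}; (5,3)→{1,3,5}. Safe: 6. Place at column 6.
Row 6: attacked by (1,2)→{2}; (2,4)→{4}; (3,6)→{3,6}; (4,1)→{1,3}; (5,3)→{2,3,4}. Safe: 5. Place at column 5.
Columns [2, 4, 6, 1, 3, 5], r−c [-1, -2, -3, 3, 2, 1], r+c [3, 6, 9, 5, 8, 11] are all distinct, so no two queens attack.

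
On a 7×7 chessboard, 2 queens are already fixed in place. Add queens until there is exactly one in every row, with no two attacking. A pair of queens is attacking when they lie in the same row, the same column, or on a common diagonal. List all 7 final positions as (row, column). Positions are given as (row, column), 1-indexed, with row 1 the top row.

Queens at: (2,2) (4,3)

Row 1: attacked by (2,2)→{1,2,3}; (4,3)→{3,6}. Safe: 4, 5, 7. Place at column 5.
Row 3: attacked by (1,5)→{3,5,7}; (2,2)→{1,2,3}; (4,3)→{2,3,4}. Safe: 6. Place at column 6.
Row 5: attacked by (1,5)→{1,5}; (2,2)→{2,5}; (3,6)→{4,6}; (4,3)→{2,3,4}. Safe: 7. Place at column 7.
Row 6: attacked by (1,5)→{5}; (2,2)→{2,6}; (3,6)→{3,6}; (4,3)→{1,3,5}; (5,7)→{6,7}. Safe: 4. Place at column 4.
Row 7: attacked by (1,5)→{5}; (2,2)→{2,7}; (3,6)→{2,6}; (4,3)→{3,6}; (5,7)→{5,7}; (6,4)→{3,4,5}. Safe: 1. Place at column 1.
Columns [5, 2, 6, 3, 7, 4, 1], r−c [-4, 0, -3, 1, -2, 2, 6], r+c [6, 4, 9, 7, 12, 10, 8] are all distinct, so no two queens attack.

(1,5) (2,2) (3,6) (4,3) (5,7) (6,4) (7,1)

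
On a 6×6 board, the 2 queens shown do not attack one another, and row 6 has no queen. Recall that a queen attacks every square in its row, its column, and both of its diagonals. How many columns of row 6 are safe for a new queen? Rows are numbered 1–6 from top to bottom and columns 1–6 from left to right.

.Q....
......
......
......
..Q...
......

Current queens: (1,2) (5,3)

3

(1,2) attacks row 6 at column 2.
(5,3) attacks row 6 at column 3 and diagonals 2, 4.
Attacked columns: {2, 3, 4}. Safe: {1, 5, 6}.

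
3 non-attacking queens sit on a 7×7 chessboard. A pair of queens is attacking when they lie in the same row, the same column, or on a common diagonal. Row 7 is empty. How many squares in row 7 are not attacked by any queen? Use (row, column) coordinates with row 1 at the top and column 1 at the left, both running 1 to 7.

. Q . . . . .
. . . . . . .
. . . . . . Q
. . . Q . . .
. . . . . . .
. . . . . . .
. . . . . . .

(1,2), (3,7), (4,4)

(1,2) attacks row 7 at column 2.
(3,7) attacks row 7 at column 7 and diagonals 3.
(4,4) attacks row 7 at column 4 and diagonals 1, 7.
Attacked columns: {1, 2, 3, 4, 7}. Safe: {5, 6}.

2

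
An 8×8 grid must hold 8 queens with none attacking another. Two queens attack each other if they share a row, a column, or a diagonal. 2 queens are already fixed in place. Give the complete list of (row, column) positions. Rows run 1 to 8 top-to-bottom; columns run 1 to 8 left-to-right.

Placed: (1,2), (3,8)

Row 2: attacked by (1,2)→{1,2,3}; (3,8)→{7,8}. Safe: 4, 5, 6. Place at column 6.
Row 4: attacked by (1,2)→{2,5}; (2,6)→{4,6,8}; (3,8)→{7,8}. Safe: 1, 3. Place at column 3.
Row 5: attacked by (1,2)→{2,6}; (2,6)→{3,6}; (3,8)→{6,8}; (4,3)→{2,3,4}. Safe: 1, 5, 7. Place at column 1.
Row 6: attacked by (1,2)→{2,7}; (2,6)→{2,6}; (3,8)→{5,8}; (4,3)→{1,3,5}; (5,1)→{1,2}. Safe: 4. Place at column 4.
Row 7: attacked by (1,2)→{2,8}; (2,6)→{1,6}; (3,8)→{4,8}; (4,3)→{3,6}; (5,1)→{1,3}; (6,4)→{3,4,5}. Safe: 7. Place at column 7.
Row 8: attacked by (1,2)→{2}; (2,6)→{6}; (3,8)→{3,8}; (4,3)→{3,7}; (5,1)→{1,4}; (6,4)→{2,4,6}; (7,7)→{6,7,8}. Safe: 5. Place at column 5.
Columns [2, 6, 8, 3, 1, 4, 7, 5], r−c [-1, -4, -5, 1, 4, 2, 0, 3], r+c [3, 8, 11, 7, 6, 10, 14, 13] are all distinct, so no two queens attack.

(1,2) (2,6) (3,8) (4,3) (5,1) (6,4) (7,7) (8,5)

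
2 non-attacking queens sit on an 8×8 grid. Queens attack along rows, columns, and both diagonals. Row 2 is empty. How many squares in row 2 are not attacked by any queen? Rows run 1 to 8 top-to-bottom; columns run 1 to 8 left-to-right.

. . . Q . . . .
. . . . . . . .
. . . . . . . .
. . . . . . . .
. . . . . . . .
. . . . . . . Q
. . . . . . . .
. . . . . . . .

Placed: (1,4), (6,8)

(1,4) attacks row 2 at column 4 and diagonals 3, 5.
(6,8) attacks row 2 at column 8 and diagonals 4.
Attacked columns: {3, 4, 5, 8}. Safe: {1, 2, 6, 7}.

4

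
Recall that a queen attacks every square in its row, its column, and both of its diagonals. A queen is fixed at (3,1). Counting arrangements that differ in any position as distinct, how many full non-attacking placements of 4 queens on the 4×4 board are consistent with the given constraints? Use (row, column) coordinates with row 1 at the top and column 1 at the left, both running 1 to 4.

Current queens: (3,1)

Branch on row 1: col 2 → 1; col 4 → 0.
Sum: 1 + 0 = 1.

1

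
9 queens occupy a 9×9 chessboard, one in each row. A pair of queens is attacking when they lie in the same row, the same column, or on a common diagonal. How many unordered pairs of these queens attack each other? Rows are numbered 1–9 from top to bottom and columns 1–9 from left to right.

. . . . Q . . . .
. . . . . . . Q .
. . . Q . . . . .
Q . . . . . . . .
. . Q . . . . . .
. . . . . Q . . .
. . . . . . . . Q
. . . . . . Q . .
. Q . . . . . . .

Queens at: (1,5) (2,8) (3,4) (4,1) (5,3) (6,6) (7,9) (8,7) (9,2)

0

All columns are distinct and no two queens satisfy |Δrow| = |Δcol|, so no pair attacks.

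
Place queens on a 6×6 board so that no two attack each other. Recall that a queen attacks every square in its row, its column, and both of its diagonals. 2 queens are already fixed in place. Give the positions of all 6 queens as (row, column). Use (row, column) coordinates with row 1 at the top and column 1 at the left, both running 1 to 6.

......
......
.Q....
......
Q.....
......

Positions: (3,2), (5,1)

(1,3) (2,6) (3,2) (4,5) (5,1) (6,4)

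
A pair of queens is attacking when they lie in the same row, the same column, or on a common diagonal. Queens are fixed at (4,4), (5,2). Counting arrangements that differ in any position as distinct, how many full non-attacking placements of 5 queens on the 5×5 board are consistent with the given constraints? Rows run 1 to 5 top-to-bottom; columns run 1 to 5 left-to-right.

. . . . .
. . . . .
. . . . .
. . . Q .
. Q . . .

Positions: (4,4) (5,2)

Branch on row 1: col 3 → 0; col 5 → 1.
Sum: 0 + 1 = 1.

1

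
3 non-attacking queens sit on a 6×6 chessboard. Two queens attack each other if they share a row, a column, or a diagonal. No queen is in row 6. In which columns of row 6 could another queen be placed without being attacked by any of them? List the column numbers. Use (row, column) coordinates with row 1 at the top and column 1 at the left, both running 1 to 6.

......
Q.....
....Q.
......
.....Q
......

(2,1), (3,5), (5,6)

(2,1) attacks row 6 at column 1 and diagonals 5.
(3,5) attacks row 6 at column 5 and diagonals 2.
(5,6) attacks row 6 at column 6 and diagonals 5.
Attacked columns: {1, 2, 5, 6}. Safe: {3, 4}.

columns 3, 4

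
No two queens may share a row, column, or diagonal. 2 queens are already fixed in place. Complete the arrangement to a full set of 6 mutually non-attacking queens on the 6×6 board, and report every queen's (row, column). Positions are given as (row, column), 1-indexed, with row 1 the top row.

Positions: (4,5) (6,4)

Row 1: attacked by (4,5)→{2,5}; (6,4)→{4}. Safe: 1, 3, 6. Place at column 3.
Row 2: attacked by (1,3)→{2,3,4}; (4,5)→{3,5}; (6,4)→{4}. Safe: 1, 6. Place at column 6.
Row 3: attacked by (1,3)→{1,3,5}; (2,6)→{5,6}; (4,5)→{4,5,6}; (6,4)→{1,4}. Safe: 2. Place at column 2.
Row 5: attacked by (1,3)→{3}; (2,6)→{3,6}; (3,2)→{2,4}; (4,5)→{4,5,6}; (6,4)→{3,4,5}. Safe: 1. Place at column 1.
Columns [3, 6, 2, 5, 1, 4], r−c [-2, -4, 1, -1, 4, 2], r+c [4, 8, 5, 9, 6, 10] are all distinct, so no two queens attack.

(1,3) (2,6) (3,2) (4,5) (5,1) (6,4)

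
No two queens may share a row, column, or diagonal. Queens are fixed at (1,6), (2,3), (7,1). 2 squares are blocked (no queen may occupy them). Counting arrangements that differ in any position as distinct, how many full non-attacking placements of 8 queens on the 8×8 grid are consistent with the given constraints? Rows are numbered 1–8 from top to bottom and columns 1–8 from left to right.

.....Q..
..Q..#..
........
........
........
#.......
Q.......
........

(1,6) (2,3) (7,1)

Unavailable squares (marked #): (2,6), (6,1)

Branch on row 3: col 7 → 2.
Sum: 2 = 2.

2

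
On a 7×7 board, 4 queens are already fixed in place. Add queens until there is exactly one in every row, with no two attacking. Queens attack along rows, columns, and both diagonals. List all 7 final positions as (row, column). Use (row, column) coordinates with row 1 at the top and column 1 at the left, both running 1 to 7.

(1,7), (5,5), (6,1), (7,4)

Row 2: attacked by (1,7)→{6,7}; (5,5)→{2,5}; (6,1)→{1,5}; (7,4)→{4}. Safe: 3. Place at column 3.
Row 3: attacked by (1,7)→{5,7}; (2,3)→{2,3,4}; (5,5)→{3,5,7}; (6,1)→{1,4}; (7,4)→{4}. Safe: 6. Place at column 6.
Row 4: attacked by (1,7)→{4,7}; (2,3)→{1,3,5}; (3,6)→{5,6,7}; (5,5)→{4,5,6}; (6,1)→{1,3}; (7,4)→{1,4,7}. Safe: 2. Place at column 2.
Columns [7, 3, 6, 2, 5, 1, 4], r−c [-6, -1, -3, 2, 0, 5, 3], r+c [8, 5, 9, 6, 10, 7, 11] are all distinct, so no two queens attack.

(1,7) (2,3) (3,6) (4,2) (5,5) (6,1) (7,4)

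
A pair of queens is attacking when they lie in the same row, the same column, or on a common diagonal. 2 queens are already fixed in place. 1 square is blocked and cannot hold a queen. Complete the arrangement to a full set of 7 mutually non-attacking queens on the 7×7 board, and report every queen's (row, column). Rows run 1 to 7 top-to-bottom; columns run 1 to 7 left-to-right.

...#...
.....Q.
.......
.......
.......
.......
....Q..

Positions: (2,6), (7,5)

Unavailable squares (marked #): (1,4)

(1,2) (2,6) (3,3) (4,7) (5,4) (6,1) (7,5)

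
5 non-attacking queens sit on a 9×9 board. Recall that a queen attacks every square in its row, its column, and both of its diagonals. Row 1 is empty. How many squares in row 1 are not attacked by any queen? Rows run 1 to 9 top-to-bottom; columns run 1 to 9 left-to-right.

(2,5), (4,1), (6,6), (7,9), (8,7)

(2,5) attacks row 1 at column 5 and diagonals 4, 6.
(4,1) attacks row 1 at column 1 and diagonals 4.
(6,6) attacks row 1 at column 6 and diagonals 1.
(7,9) attacks row 1 at column 9 and diagonals 3.
(8,7) attacks row 1 at column 7.
Attacked columns: {1, 3, 4, 5, 6, 7, 9}. Safe: {2, 8}.

2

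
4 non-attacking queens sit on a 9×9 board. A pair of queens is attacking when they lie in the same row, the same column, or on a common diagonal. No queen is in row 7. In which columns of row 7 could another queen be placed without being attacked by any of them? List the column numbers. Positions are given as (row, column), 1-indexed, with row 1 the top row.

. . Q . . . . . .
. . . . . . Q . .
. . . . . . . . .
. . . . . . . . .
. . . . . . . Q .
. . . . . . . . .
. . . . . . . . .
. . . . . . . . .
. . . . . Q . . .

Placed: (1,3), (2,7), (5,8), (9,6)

(1,3) attacks row 7 at column 3 and diagonals 9.
(2,7) attacks row 7 at column 7 and diagonals 2.
(5,8) attacks row 7 at column 8 and diagonals 6.
(9,6) attacks row 7 at column 6 and diagonals 4, 8.
Attacked columns: {2, 3, 4, 6, 7, 8, 9}. Safe: {1, 5}.

columns 1, 5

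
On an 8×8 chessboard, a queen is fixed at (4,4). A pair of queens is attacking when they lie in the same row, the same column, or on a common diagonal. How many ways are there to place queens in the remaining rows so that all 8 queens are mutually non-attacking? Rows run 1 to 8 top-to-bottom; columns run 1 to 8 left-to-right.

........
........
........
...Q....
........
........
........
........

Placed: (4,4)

Branch on row 1: col 2 → 1; col 3 → 1; col 5 → 4; col 6 → 2; col 8 → 0.
Sum: 1 + 1 + 4 + 2 + 0 = 8.

8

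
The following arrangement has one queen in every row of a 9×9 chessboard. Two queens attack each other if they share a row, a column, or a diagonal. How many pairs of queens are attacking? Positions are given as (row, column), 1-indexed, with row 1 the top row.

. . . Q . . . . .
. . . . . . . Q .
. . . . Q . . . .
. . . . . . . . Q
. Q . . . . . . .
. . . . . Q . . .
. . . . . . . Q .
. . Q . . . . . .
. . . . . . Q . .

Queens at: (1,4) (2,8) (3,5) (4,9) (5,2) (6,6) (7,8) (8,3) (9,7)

Same column: (2,8)–(7,8) (column 8).
Total attacking pairs: 1.

1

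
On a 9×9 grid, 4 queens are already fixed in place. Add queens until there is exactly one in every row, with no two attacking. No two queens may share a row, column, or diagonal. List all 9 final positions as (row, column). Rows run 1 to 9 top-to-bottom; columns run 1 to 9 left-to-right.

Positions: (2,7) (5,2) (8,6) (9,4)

(1,9) (2,7) (3,3) (4,8) (5,2) (6,5) (7,1) (8,6) (9,4)

Row 1: attacked by (2,7)→{6,7,8}; (5,2)→{2,6}; (8,6)→{6}; (9,4)→{4}. Safe: 1, 3, 5, 9. Place at column 9.
Row 3: attacked by (1,9)→{7,9}; (2,7)→{6,7,8}; (5,2)→{2,4}; (8,6)→{1,6}; (9,4)→{4}. Safe: 3, 5. Place at column 3.
Row 4: attacked by (1,9)→{6,9}; (2,7)→{5,7,9}; (3,3)→{2,3,4}; (5,2)→{1,2,3}; (8,6)→{2,6}; (9,4)→{4,9}. Safe: 8. Place at column 8.
Row 6: attacked by (1,9)→{4,9}; (2,7)→{3,7}; (3,3)→{3,6}; (4,8)→{6,8}; (5,2)→{1,2,3}; (8,6)→{4,6,8}; (9,4)→{1,4,7}. Safe: 5. Place at column 5.
Row 7: attacked by (1,9)→{3,9}; (2,7)→{2,7}; (3,3)→{3,7}; (4,8)→{5,8}; (5,2)→{2,4}; (6,5)→{4,5,6}; (8,6)→{5,6,7}; (9,4)→{2,4,6}. Safe: 1. Place at column 1.
Columns [9, 7, 3, 8, 2, 5, 1, 6, 4], r−c [-8, -5, 0, -4, 3, 1, 6, 2, 5], r+c [10, 9, 6, 12, 7, 11, 8, 14, 13] are all distinct, so no two queens attack.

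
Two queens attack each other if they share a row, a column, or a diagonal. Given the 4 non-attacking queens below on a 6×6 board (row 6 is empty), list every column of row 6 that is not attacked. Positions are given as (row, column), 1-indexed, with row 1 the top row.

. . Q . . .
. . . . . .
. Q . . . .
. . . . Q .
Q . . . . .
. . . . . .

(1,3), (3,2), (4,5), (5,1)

(1,3) attacks row 6 at column 3.
(3,2) attacks row 6 at column 2 and diagonals 5.
(4,5) attacks row 6 at column 5 and diagonals 3.
(5,1) attacks row 6 at column 1 and diagonals 2.
Attacked columns: {1, 2, 3, 5}. Safe: {4, 6}.

columns 4, 6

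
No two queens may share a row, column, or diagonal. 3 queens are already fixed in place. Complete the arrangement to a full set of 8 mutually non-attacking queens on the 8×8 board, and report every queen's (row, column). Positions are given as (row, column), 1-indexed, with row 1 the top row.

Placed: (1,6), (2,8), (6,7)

Row 3: attacked by (1,6)→{4,6,8}; (2,8)→{7,8}; (6,7)→{4,7}. Safe: 1, 2, 3, 5. Place at column 2.
Row 4: attacked by (1,6)→{3,6}; (2,8)→{6,8}; (3,2)→{1,2,3}; (6,7)→{5,7}. Safe: 4. Place at column 4.
Row 5: attacked by (1,6)→{2,6}; (2,8)→{5,8}; (3,2)→{2,4}; (4,4)→{3,4,5}; (6,7)→{6,7,8}. Safe: 1. Place at column 1.
Row 7: attacked by (1,6)→{6}; (2,8)→{3,8}; (3,2)→{2,6}; (4,4)→{1,4,7}; (5,1)→{1,3}; (6,7)→{6,7,8}. Safe: 5. Place at column 5.
Row 8: attacked by (1,6)→{6}; (2,8)→{2,8}; (3,2)→{2,7}; (4,4)→{4,8}; (5,1)→{1,4}; (6,7)→{5,7}; (7,5)→{4,5,6}. Safe: 3. Place at column 3.
Columns [6, 8, 2, 4, 1, 7, 5, 3], r−c [-5, -6, 1, 0, 4, -1, 2, 5], r+c [7, 10, 5, 8, 6, 13, 12, 11] are all distinct, so no two queens attack.

(1,6) (2,8) (3,2) (4,4) (5,1) (6,7) (7,5) (8,3)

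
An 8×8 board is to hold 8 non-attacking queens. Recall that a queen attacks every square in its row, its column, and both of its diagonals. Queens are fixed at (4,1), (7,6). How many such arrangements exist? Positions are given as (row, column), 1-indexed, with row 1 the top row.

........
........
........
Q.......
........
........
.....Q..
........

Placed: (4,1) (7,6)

3

Branch on row 1: col 2 → 1; col 3 → 0; col 5 → 2; col 7 → 0; col 8 → 0.
Sum: 1 + 0 + 2 + 0 + 0 = 3.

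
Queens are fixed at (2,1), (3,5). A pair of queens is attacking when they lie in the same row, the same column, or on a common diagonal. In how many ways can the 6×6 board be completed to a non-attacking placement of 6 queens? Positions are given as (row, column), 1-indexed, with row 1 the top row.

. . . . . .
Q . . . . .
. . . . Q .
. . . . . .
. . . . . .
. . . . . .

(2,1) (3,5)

1

Branch on row 1: col 4 → 1; col 6 → 0.
Sum: 1 + 0 = 1.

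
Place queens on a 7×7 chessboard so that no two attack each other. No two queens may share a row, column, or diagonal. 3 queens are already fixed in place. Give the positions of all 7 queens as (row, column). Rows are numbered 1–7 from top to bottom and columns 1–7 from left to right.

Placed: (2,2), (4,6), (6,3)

Row 1: attacked by (2,2)→{1,2,3}; (4,6)→{3,6}; (6,3)→{3}. Safe: 4, 5, 7. Place at column 7.
Row 3: attacked by (1,7)→{5,7}; (2,2)→{1,2,3}; (4,6)→{5,6,7}; (6,3)→{3,6}. Safe: 4. Place at column 4.
Row 5: attacked by (1,7)→{3,7}; (2,2)→{2,5}; (3,4)→{2,4,6}; (4,6)→{5,6,7}; (6,3)→{2,3,4}. Safe: 1. Place at column 1.
Row 7: attacked by (1,7)→{1,7}; (2,2)→{2,7}; (3,4)→{4}; (4,6)→{3,6}; (5,1)→{1,3}; (6,3)→{2,3,4}. Safe: 5. Place at column 5.
Columns [7, 2, 4, 6, 1, 3, 5], r−c [-6, 0, -1, -2, 4, 3, 2], r+c [8, 4, 7, 10, 6, 9, 12] are all distinct, so no two queens attack.

(1,7) (2,2) (3,4) (4,6) (5,1) (6,3) (7,5)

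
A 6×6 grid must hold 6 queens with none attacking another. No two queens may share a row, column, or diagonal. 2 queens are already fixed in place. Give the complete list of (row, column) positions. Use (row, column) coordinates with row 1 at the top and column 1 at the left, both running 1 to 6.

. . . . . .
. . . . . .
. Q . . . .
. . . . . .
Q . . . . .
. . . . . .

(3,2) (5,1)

(1,3) (2,6) (3,2) (4,5) (5,1) (6,4)

Row 1: attacked by (3,2)→{2,4}; (5,1)→{1,5}. Safe: 3, 6. Place at column 3.
Row 2: attacked by (1,3)→{2,3,4}; (3,2)→{1,2,3}; (5,1)→{1,4}. Safe: 5, 6. Place at column 6.
Row 4: attacked by (1,3)→{3,6}; (2,6)→{4,6}; (3,2)→{1,2,3}; (5,1)→{1,2}. Safe: 5. Place at column 5.
Row 6: attacked by (1,3)→{3}; (2,6)→{2,6}; (3,2)→{2,5}; (4,5)→{3,5}; (5,1)→{1,2}. Safe: 4. Place at column 4.
Columns [3, 6, 2, 5, 1, 4], r−c [-2, -4, 1, -1, 4, 2], r+c [4, 8, 5, 9, 6, 10] are all distinct, so no two queens attack.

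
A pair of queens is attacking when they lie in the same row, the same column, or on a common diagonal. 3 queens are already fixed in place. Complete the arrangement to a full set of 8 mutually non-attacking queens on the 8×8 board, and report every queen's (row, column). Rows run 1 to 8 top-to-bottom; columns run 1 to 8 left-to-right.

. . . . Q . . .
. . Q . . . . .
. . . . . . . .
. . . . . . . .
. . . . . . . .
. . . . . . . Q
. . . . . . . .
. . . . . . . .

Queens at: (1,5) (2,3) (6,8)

(1,5) (2,3) (3,1) (4,7) (5,2) (6,8) (7,6) (8,4)

Row 3: attacked by (1,5)→{3,5,7}; (2,3)→{2,3,4}; (6,8)→{5,8}. Safe: 1, 6. Place at column 1.
Row 4: attacked by (1,5)→{2,5,8}; (2,3)→{1,3,5}; (3,1)→{1,2}; (6,8)→{6,8}. Safe: 4, 7. Place at column 7.
Row 5: attacked by (1,5)→{1,5}; (2,3)→{3,6}; (3,1)→{1,3}; (4,7)→{6,7,8}; (6,8)→{7,8}. Safe: 2, 4. Place at column 2.
Row 7: attacked by (1,5)→{5}; (2,3)→{3,8}; (3,1)→{1,5}; (4,7)→{4,7}; (5,2)→{2,4}; (6,8)→{7,8}. Safe: 6. Place at column 6.
Row 8: attacked by (1,5)→{5}; (2,3)→{3}; (3,1)→{1,6}; (4,7)→{3,7}; (5,2)→{2,5}; (6,8)→{6,8}; (7,6)→{5,6,7}. Safe: 4. Place at column 4.
Columns [5, 3, 1, 7, 2, 8, 6, 4], r−c [-4, -1, 2, -3, 3, -2, 1, 4], r+c [6, 5, 4, 11, 7, 14, 13, 12] are all distinct, so no two queens attack.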